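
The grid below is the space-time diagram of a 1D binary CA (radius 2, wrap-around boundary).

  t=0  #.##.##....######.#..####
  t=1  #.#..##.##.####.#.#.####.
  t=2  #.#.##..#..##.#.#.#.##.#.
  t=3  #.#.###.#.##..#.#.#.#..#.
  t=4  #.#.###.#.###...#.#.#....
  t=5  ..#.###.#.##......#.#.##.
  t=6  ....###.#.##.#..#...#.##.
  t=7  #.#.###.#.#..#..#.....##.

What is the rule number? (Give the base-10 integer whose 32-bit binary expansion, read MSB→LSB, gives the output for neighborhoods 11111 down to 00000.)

  [31] ##### => #  t=0,i=13
  [30] ####. => .  t=0,i=15
  [29] ###.# => #  t=0,i=0
  [28] ###.. => .  t=4,i=12
  [27] ##.## => .  t=0,i=1
  [26] ##.#. => .  t=0,i=17
  [25] ##..# => #  t=2,i=6
  [24] ##... => .  t=0,i=7
  [23] #.### => #  t=1,i=11
  [22] #.##. => #  t=0,i=2
  [21] #.#.# => #  t=1,i=0
  [20] #.#.. => #  t=0,i=18
  [19] #..## => #  t=0,i=20
  [18] #..#. => .  t=2,i=7
  [17] #...# => .  t=4,i=14
  [16] #.... => #  t=0,i=8
  [15] .#### => #  t=0,i=12
  [14] .###. => #  t=3,i=5
  [13] .##.# => .  t=0,i=3
  [12] .##.. => #  t=0,i=6
  [11] .#.## => .  t=1,i=19
  [10] .#.#. => .  t=1,i=1
  [9] .#..# => .  t=0,i=19
  [8] .#... => .  t=4,i=21
  [7] ..### => #  t=0,i=11
  [6] ..##. => #  t=1,i=5
  [5] ..#.# => .  t=3,i=14
  [4] ..#.. => #  t=2,i=8
  [3] ...## => .  t=0,i=10
  [2] ...#. => .  t=4,i=15
  [1] ....# => #  t=0,i=9
  [0] ..... => .  t=5,i=14
  bits 10100010111110011101000011010010 = 2734280914

2734280914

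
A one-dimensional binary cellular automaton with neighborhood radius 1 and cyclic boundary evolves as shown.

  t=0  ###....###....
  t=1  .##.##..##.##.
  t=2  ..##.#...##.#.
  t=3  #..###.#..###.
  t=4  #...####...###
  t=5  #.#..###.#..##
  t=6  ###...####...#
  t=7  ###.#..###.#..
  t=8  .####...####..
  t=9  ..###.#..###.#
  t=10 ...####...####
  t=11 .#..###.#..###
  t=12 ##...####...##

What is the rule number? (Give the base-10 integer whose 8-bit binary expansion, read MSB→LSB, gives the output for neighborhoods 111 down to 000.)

229

  ###|#  b7=1 t=0,i=1
  ##.|#  b6=1 t=0,i=2
  #.#|#  b5=1 t=1,i=3
  #..|.  b4=0 t=0,i=3
  .##|.  b3=0 t=0,i=0
  .#.|#  b2=1 t=2,i=5
  ..#|.  b1=0 t=0,i=6
  ...|#  b0=1 t=0,i=4
  bits 11100101 = 229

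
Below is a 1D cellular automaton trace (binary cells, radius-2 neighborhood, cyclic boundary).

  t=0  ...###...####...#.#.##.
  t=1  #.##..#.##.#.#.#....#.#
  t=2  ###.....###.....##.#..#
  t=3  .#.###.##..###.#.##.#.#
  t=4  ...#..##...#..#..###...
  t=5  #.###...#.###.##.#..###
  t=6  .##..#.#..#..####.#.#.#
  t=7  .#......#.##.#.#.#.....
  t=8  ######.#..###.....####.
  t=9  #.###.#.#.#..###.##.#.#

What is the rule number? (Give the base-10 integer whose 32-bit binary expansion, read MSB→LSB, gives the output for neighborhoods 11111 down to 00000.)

3451986845

  nb #####: next=#  (t=8,i=2, bit31=1)
  nb ####.: next=#  (t=0,i=11, bit30=1)
  nb ###.#: next=.  (t=3,i=5, bit29=0)
  nb ###..: next=.  (t=0,i=5, bit28=0)
  nb ##.##: next=#  (t=1,i=1, bit27=1)
  nb ##.#.: next=#  (t=1,i=10, bit26=1)
  nb ##..#: next=.  (t=1,i=4, bit25=0)
  nb ##...: next=#  (t=0,i=6, bit24=1)
  nb #.###: next=#  (t=3,i=3, bit23=1)
  nb #.##.: next=#  (t=0,i=20, bit22=1)
  nb #.#.#: next=.  (t=0,i=18, bit21=0)
  nb #.#..: next=.  (t=1,i=15, bit20=0)
  nb #..##: next=.  (t=2,i=21, bit19=0)
  nb #..#.: next=.  (t=1,i=5, bit18=0)
  nb #...#: next=.  (t=0,i=7, bit17=0)
  nb #....: next=#  (t=0,i=0, bit16=1)
  nb .####: next=.  (t=0,i=10, bit15=0)
  nb .###.: next=.  (t=0,i=4, bit14=0)
  nb .##.#: next=#  (t=1,i=0, bit13=1)
  nb .##..: next=.  (t=0,i=21, bit12=0)
  nb .#.##: next=.  (t=0,i=19, bit11=0)
  nb .#.#.: next=.  (t=0,i=17, bit10=0)
  nb .#..#: next=#  (t=2,i=20, bit9=1)
  nb .#...: next=#  (t=1,i=16, bit8=1)
  nb ..###: next=#  (t=0,i=3, bit7=1)
  nb ..##.: next=.  (t=2,i=16, bit6=0)
  nb ..#.#: next=.  (t=0,i=16, bit5=0)
  nb ..#..: next=#  (t=4,i=3, bit4=1)
  nb ...##: next=#  (t=0,i=2, bit3=1)
  nb ...#.: next=#  (t=0,i=15, bit2=1)
  nb ....#: next=.  (t=0,i=1, bit1=0)
  nb .....: next=#  (t=2,i=5, bit0=1)
  bits 11001101110000010010001110011101 = 3451986845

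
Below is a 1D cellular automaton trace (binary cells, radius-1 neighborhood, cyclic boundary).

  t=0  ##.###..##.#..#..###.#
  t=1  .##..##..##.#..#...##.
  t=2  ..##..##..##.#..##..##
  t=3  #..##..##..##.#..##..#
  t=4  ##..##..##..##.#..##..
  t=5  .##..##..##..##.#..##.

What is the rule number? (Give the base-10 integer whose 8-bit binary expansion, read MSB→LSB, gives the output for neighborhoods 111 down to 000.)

  [7] ### => .  t=0,i=0
  [6] ##. => #  t=0,i=1
  [5] #.# => #  t=0,i=2
  [4] #.. => #  t=0,i=6
  [3] .## => .  t=0,i=3
  [2] .#. => .  t=0,i=11
  [1] ..# => .  t=0,i=7
  [0] ... => #  t=1,i=17
  bits 01110001 = 113

113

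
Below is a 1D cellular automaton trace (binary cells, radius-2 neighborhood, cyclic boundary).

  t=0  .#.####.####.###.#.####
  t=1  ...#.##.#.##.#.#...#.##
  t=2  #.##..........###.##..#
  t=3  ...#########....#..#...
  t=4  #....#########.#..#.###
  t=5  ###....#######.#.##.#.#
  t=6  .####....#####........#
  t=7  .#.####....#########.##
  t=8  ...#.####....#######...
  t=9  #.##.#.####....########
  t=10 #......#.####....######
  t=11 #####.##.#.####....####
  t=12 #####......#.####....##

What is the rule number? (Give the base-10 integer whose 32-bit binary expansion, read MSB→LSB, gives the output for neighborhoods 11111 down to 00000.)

4053079333

  [31] ##### => #  t=3,i=5
  [30] ####. => #  t=0,i=5
  [29] ###.# => #  t=0,i=6
  [28] ###.. => #  t=3,i=11
  [27] ##.## => .  t=0,i=7
  [26] ##.#. => .  t=0,i=0
  [25] ##..# => .  t=2,i=20
  [24] ##... => #  t=1,i=0
  [23] #.### => #  t=0,i=3
  [22] #.##. => .  t=1,i=5
  [21] #.#.# => .  t=0,i=1
  [20] #.#.. => #  t=1,i=15
  [19] #..## => .  t=2,i=21
  [18] #..#. => #  t=3,i=18
  [17] #...# => .  t=1,i=1
  [16] #.... => #  t=2,i=5
  [15] .#### => .  t=0,i=4
  [14] .###. => .  t=0,i=14
  [13] .##.# => .  t=1,i=6
  [12] .##.. => #  t=1,i=22
  [11] .#.## => .  t=0,i=2
  [10] .#.#. => #  t=1,i=14
  [9] .#..# => .  t=3,i=17
  [8] .#... => #  t=1,i=16
  [7] ..### => .  t=2,i=14
  [6] ..##. => .  t=2,i=22
  [5] ..#.# => #  t=1,i=3
  [4] ..#.. => .  t=3,i=16
  [3] ...## => .  t=2,i=13
  [2] ...#. => #  t=1,i=2
  [1] ....# => .  t=2,i=12
  [0] ..... => #  t=2,i=6
  bits 11110001100101010001010100100101 = 4053079333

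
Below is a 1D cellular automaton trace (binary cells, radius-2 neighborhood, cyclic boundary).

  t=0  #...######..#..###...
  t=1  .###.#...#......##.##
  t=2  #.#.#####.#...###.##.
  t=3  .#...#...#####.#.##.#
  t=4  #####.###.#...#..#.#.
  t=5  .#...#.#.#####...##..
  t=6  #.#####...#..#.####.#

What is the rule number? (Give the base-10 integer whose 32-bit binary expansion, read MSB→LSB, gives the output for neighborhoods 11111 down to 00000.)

475190638

  #####|.  b31=0 t=0,i=6
  ####.|.  b30=0 t=0,i=8
  ###.#|.  b29=0 t=1,i=3
  ###..|#  b28=1 t=0,i=9
  ##.##|#  b27=1 t=1,i=0
  ##.#.|#  b26=1 t=1,i=4
  ##..#|.  b25=0 t=0,i=10
  ##...|.  b24=0 t=0,i=18
  #.###|.  b23=0 t=1,i=1
  #.##.|#  b22=1 t=1,i=19
  #.#.#|.  b21=0 t=2,i=0
  #.#..|#  b20=1 t=1,i=5
  #..##|.  b19=0 t=0,i=14
  #..#.|.  b18=0 t=0,i=11
  #...#|#  b17=1 t=0,i=2
  #....|.  b16=0 t=1,i=11
  .####|#  b15=1 t=0,i=5
  .###.|#  b14=1 t=0,i=16
  .##.#|.  b13=0 t=1,i=17
  .##..|#  b12=1 t=5,i=18
  .#.##|.  b11=0 t=2,i=3
  .#.#.|#  b10=1 t=2,i=1
  .#..#|.  b9=0 t=0,i=13
  .#...|#  b8=1 t=0,i=1
  ..###|.  b7=0 t=0,i=4
  ..##.|#  b6=1 t=1,i=16
  ..#.#|#  b5=1 t=4,i=17
  ..#..|.  b4=0 t=0,i=0
  ...##|#  b3=1 t=0,i=3
  ...#.|#  b2=1 t=0,i=20
  ....#|#  b1=1 t=1,i=14
  .....|.  b0=0 t=1,i=12
  bits 00011100010100101101010101101110 = 475190638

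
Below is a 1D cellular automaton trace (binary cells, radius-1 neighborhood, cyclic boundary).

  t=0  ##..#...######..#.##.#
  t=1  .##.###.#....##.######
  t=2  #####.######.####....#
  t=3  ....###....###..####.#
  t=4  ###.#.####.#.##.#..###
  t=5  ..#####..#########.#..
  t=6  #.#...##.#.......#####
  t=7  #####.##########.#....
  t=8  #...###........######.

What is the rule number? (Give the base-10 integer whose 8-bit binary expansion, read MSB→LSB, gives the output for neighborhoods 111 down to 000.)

  ### -> .   bit 7 = 0  t=0,i=0
  ##. -> #   bit 6 = 1  t=0,i=1
  #.# -> #   bit 5 = 1  t=0,i=17
  #.. -> #   bit 4 = 1  t=0,i=2
  .## -> #   bit 3 = 1  t=0,i=8
  .#. -> #   bit 2 = 1  t=0,i=4
  ..# -> .   bit 1 = 0  t=0,i=3
  ... -> #   bit 0 = 1  t=0,i=6
  bits 01111101 = 125

125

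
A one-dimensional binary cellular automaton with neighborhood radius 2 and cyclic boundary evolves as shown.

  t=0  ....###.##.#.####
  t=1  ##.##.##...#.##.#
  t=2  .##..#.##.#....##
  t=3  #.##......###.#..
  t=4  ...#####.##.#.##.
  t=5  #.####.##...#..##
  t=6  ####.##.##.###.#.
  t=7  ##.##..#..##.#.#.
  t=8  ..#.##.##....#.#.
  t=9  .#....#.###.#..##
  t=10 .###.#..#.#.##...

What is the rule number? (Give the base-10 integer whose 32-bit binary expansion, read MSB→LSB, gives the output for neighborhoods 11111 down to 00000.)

3148977053

  ##### -> #   bit 31 = 1  t=4,i=5
  ####. -> .   bit 30 = 0  t=0,i=15
  ###.# -> #   bit 29 = 1  t=0,i=6
  ###.. -> #   bit 28 = 1  t=0,i=16
  ##.## -> #   bit 27 = 1  t=0,i=7
  ##.#. -> .   bit 26 = 0  t=0,i=10
  ##..# -> #   bit 25 = 1  t=2,i=3
  ##... -> #   bit 24 = 1  t=0,i=0
  #.### -> #   bit 23 = 1  t=0,i=13
  #.##. -> .   bit 22 = 0  t=0,i=8
  #.#.# -> #   bit 21 = 1  t=0,i=11
  #.#.. -> #   bit 20 = 1  t=2,i=10
  #..## -> .   bit 19 = 0  t=5,i=14
  #..#. -> .   bit 18 = 0  t=2,i=4
  #...# -> .   bit 17 = 0  t=1,i=9
  #.... -> #   bit 16 = 1  t=0,i=1
  .#### -> #   bit 15 = 1  t=0,i=14
  .###. -> .   bit 14 = 0  t=0,i=5
  .##.# -> .   bit 13 = 0  t=0,i=9
  .##.. -> #   bit 12 = 1  t=1,i=7
  .#.## -> .   bit 11 = 0  t=0,i=12
  .#.#. -> .   bit 10 = 0  t=7,i=14
  .#..# -> #   bit 9 = 1  t=3,i=15
  .#... -> #   bit 8 = 1  t=2,i=11
  ..### -> #   bit 7 = 1  t=0,i=4
  ..##. -> .   bit 6 = 0  t=2,i=15
  ..#.# -> .   bit 5 = 0  t=1,i=11
  ..#.. -> #   bit 4 = 1  t=5,i=12
  ...## -> #   bit 3 = 1  t=0,i=3
  ...#. -> #   bit 2 = 1  t=1,i=10
  ....# -> .   bit 1 = 0  t=0,i=2
  ..... -> #   bit 0 = 1  t=3,i=6
  bits 10111011101100011001001110011101 = 3148977053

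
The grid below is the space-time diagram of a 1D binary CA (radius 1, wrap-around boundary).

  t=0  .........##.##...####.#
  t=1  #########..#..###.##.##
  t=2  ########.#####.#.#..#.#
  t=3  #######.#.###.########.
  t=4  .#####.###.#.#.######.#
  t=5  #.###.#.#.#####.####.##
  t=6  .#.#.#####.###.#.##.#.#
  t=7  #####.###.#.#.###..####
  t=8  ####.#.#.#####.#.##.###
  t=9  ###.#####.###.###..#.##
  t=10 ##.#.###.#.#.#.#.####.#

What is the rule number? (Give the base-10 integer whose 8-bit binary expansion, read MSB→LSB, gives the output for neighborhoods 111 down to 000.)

183

  ###|#  b7=1 t=0,i=18
  ##.|.  b6=0 t=0,i=10
  #.#|#  b5=1 t=0,i=11
  #..|#  b4=1 t=0,i=0
  .##|.  b3=0 t=0,i=9
  .#.|#  b2=1 t=0,i=22
  ..#|#  b1=1 t=0,i=8
  ...|#  b0=1 t=0,i=1
  bits 10110111 = 183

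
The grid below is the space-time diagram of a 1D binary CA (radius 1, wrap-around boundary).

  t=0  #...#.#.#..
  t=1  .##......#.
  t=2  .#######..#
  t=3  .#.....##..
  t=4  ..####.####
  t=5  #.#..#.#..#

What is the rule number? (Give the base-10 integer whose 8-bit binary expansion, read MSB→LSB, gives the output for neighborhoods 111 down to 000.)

  ###|.  b7=0 t=2,i=2
  ##.|#  b6=1 t=1,i=2
  #.#|.  b5=0 t=0,i=5
  #..|#  b4=1 t=0,i=1
  .##|#  b3=1 t=1,i=1
  .#.|.  b2=0 t=0,i=0
  ..#|.  b1=0 t=0,i=3
  ...|#  b0=1 t=0,i=2
  bits 01011001 = 89

89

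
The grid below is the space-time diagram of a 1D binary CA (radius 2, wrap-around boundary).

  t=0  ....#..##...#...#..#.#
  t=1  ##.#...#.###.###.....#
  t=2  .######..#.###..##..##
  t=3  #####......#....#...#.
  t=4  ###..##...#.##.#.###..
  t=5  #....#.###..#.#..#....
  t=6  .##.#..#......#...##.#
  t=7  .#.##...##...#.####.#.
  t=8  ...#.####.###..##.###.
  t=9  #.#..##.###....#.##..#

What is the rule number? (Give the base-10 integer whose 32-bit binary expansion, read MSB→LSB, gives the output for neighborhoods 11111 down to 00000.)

  #####|#  b31=1 t=2,i=3
  ####.|.  b30=0 t=2,i=5
  ###.#|#  b29=1 t=1,i=1
  ###..|.  b28=0 t=1,i=15
  ##.##|#  b27=1 t=1,i=12
  ##.#.|#  b26=1 t=1,i=2
  ##..#|.  b25=0 t=2,i=7
  ##...|#  b24=1 t=0,i=9
  #.###|#  b23=1 t=1,i=9
  #.##.|#  b22=1 t=4,i=12
  #.#.#|.  b21=0 t=4,i=15
  #.#..|#  b20=1 t=0,i=21
  #..##|.  b19=0 t=0,i=6
  #..#.|.  b18=0 t=0,i=18
  #...#|#  b17=1 t=0,i=10
  #....|#  b16=1 t=0,i=1
  .####|#  b15=1 t=2,i=2
  .###.|.  b14=0 t=1,i=0
  .##.#|.  b13=0 t=2,i=21
  .##..|.  b12=0 t=0,i=8
  .#.##|.  b11=0 t=1,i=8
  .#.#.|.  b10=0 t=0,i=20
  .#..#|.  b9=0 t=0,i=5
  .#...|#  b8=1 t=0,i=0
  ..###|#  b7=1 t=1,i=21
  ..##.|#  b6=1 t=0,i=7
  ..#.#|.  b5=0 t=0,i=19
  ..#..|.  b4=0 t=0,i=4
  ...##|#  b3=1 t=1,i=20
  ...#.|#  b2=1 t=0,i=3
  ....#|.  b1=0 t=0,i=2
  .....|.  b0=0 t=1,i=18
  bits 10101101110100111000000111001100 = 2916319692

2916319692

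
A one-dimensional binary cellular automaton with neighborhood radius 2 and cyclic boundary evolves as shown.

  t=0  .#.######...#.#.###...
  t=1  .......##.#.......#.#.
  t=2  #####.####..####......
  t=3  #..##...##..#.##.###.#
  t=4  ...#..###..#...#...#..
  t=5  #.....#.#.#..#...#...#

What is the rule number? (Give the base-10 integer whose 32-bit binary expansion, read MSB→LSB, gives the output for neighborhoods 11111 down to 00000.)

1946624201

  #####|.  b31=0 t=0,i=5
  ####.|#  b30=1 t=0,i=7
  ###.#|#  b29=1 t=2,i=4
  ###..|#  b28=1 t=0,i=8
  ##.##|.  b27=0 t=2,i=5
  ##.#.|#  b26=1 t=1,i=9
  ##..#|.  b25=0 t=2,i=10
  ##...|.  b24=0 t=0,i=9
  #.###|.  b23=0 t=0,i=3
  #.##.|.  b22=0 t=3,i=14
  #.#.#|.  b21=0 t=0,i=14
  #.#..|.  b20=0 t=1,i=10
  #..##|.  b19=0 t=2,i=11
  #..#.|#  b18=1 t=3,i=11
  #...#|#  b17=1 t=0,i=10
  #....|#  b16=1 t=0,i=20
  .####|.  b15=0 t=0,i=4
  .###.|.  b14=0 t=0,i=17
  .##.#|#  b13=1 t=1,i=8
  .##..|.  b12=0 t=3,i=0
  .#.##|.  b11=0 t=0,i=2
  .#.#.|.  b10=0 t=0,i=13
  .#..#|.  b9=0 t=4,i=4
  .#...|.  b8=0 t=1,i=11
  ..###|#  b7=1 t=2,i=0
  ..##.|#  b6=1 t=1,i=7
  ..#.#|.  b5=0 t=0,i=1
  ..#..|.  b4=0 t=4,i=3
  ...##|#  b3=1 t=1,i=6
  ...#.|.  b2=0 t=0,i=0
  ....#|.  b1=0 t=0,i=21
  .....|#  b0=1 t=1,i=1
  bits 01110100000001110010000011001001 = 1946624201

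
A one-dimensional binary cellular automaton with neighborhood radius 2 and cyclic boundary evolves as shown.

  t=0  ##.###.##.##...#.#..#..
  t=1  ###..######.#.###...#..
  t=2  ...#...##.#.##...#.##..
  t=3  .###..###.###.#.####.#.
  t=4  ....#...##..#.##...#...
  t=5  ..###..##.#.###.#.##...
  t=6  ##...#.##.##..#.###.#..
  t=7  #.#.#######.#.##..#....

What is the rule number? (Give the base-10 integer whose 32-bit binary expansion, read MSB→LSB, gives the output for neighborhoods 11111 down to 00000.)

2875206782

  nb #####: next=#  (t=1,i=7, bit31=1)
  nb ####.: next=.  (t=1,i=9, bit30=0)
  nb ###.#: next=#  (t=0,i=5, bit29=1)
  nb ###..: next=.  (t=1,i=2, bit28=0)
  nb ##.##: next=#  (t=0,i=2, bit27=1)
  nb ##.#.: next=.  (t=1,i=11, bit26=0)
  nb ##..#: next=#  (t=1,i=3, bit25=1)
  nb ##...: next=#  (t=0,i=12, bit24=1)
  nb #.###: next=.  (t=0,i=3, bit23=0)
  nb #.##.: next=#  (t=0,i=7, bit22=1)
  nb #.#.#: next=#  (t=1,i=12, bit21=1)
  nb #.#..: next=.  (t=0,i=17, bit20=0)
  nb #..##: next=.  (t=0,i=22, bit19=0)
  nb #..#.: next=.  (t=0,i=19, bit18=0)
  nb #...#: next=.  (t=0,i=13, bit17=0)
  nb #....: next=.  (t=2,i=22, bit16=0)
  nb .####: next=.  (t=1,i=6, bit15=0)
  nb .###.: next=.  (t=0,i=4, bit14=0)
  nb .##.#: next=#  (t=0,i=1, bit13=1)
  nb .##..: next=.  (t=0,i=11, bit12=0)
  nb .#.##: next=#  (t=1,i=13, bit11=1)
  nb .#.#.: next=#  (t=0,i=16, bit10=1)
  nb .#..#: next=.  (t=0,i=18, bit9=0)
  nb .#...: next=.  (t=2,i=4, bit8=0)
  nb ..###: next=.  (t=1,i=0, bit7=0)
  nb ..##.: next=#  (t=0,i=0, bit6=1)
  nb ..#.#: next=#  (t=0,i=15, bit5=1)
  nb ..#..: next=#  (t=0,i=20, bit4=1)
  nb ...##: next=#  (t=2,i=6, bit3=1)
  nb ...#.: next=#  (t=0,i=14, bit2=1)
  nb ....#: next=#  (t=2,i=1, bit1=1)
  nb .....: next=.  (t=2,i=0, bit0=0)
  bits 10101011011000000010110001111110 = 2875206782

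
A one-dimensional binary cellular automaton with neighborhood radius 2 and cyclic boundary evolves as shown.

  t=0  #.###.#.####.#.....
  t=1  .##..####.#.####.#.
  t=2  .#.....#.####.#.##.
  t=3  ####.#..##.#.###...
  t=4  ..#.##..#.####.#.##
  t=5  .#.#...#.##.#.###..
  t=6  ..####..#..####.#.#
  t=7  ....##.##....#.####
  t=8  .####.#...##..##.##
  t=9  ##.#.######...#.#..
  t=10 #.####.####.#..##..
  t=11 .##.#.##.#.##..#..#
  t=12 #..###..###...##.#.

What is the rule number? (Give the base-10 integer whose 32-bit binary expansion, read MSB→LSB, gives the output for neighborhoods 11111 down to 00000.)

  [31] ##### => #  t=9,i=7
  [30] ####. => #  t=0,i=10
  [29] ###.# => .  t=0,i=4
  [28] ###.. => #  t=3,i=15
  [27] ##.## => #  t=7,i=6
  [26] ##.#. => #  t=0,i=5
  [25] ##..# => .  t=1,i=3
  [24] ##... => .  t=3,i=16
  [23] #.### => #  t=0,i=2
  [22] #.##. => .  t=2,i=16
  [21] #.#.# => #  t=0,i=6
  [20] #.#.. => #  t=0,i=13
  [19] #..## => .  t=1,i=0
  [18] #..#. => #  t=2,i=0
  [17] #...# => #  t=3,i=17
  [16] #.... => #  t=0,i=15
  [15] .#### => .  t=0,i=9
  [14] .###. => .  t=0,i=3
  [13] .##.# => .  t=3,i=9
  [12] .##.. => .  t=1,i=2
  [11] .#.## => #  t=0,i=1
  [10] .#.#. => #  t=5,i=2
  [9] .#..# => .  t=1,i=18
  [8] .#... => #  t=0,i=14
  [7] ..### => .  t=1,i=5
  [6] ..##. => #  t=1,i=1
  [5] ..#.# => .  t=0,i=0
  [4] ..#.. => #  t=2,i=1
  [3] ...## => #  t=3,i=18
  [2] ...#. => .  t=0,i=18
  [1] ....# => #  t=0,i=17
  [0] ..... => .  t=0,i=16
  bits 11011100101101110000110101011010 = 3702984026

3702984026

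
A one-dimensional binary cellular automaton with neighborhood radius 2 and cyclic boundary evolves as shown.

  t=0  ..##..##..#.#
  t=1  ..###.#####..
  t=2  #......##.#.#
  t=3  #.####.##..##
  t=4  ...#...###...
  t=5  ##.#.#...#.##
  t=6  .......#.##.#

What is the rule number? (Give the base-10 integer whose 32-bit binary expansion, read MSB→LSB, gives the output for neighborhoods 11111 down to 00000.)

2454173811

  nb #####: next=#  (t=1,i=8, bit31=1)
  nb ####.: next=.  (t=1,i=9, bit30=0)
  nb ###.#: next=.  (t=1,i=4, bit29=0)
  nb ###..: next=#  (t=1,i=10, bit28=1)
  nb ##.##: next=.  (t=1,i=5, bit27=0)
  nb ##.#.: next=.  (t=2,i=9, bit26=0)
  nb ##..#: next=#  (t=0,i=4, bit25=1)
  nb ##...: next=.  (t=1,i=11, bit24=0)
  nb #.###: next=.  (t=1,i=6, bit23=0)
  nb #.##.: next=#  (t=2,i=12, bit22=1)
  nb #.#.#: next=.  (t=2,i=10, bit21=0)
  nb #.#..: next=.  (t=0,i=12, bit20=0)
  nb #..##: next=.  (t=0,i=1, bit19=0)
  nb #..#.: next=#  (t=0,i=9, bit18=1)
  nb #...#: next=#  (t=4,i=5, bit17=1)
  nb #....: next=#  (t=1,i=12, bit16=1)
  nb .####: next=#  (t=1,i=7, bit15=1)
  nb .###.: next=.  (t=1,i=3, bit14=0)
  nb .##.#: next=#  (t=2,i=8, bit13=1)
  nb .##..: next=#  (t=0,i=3, bit12=1)
  nb .#.##: next=#  (t=2,i=11, bit11=1)
  nb .#.#.: next=.  (t=0,i=11, bit10=0)
  nb .#..#: next=.  (t=0,i=0, bit9=0)
  nb .#...: next=.  (t=4,i=4, bit8=0)
  nb ..###: next=.  (t=1,i=2, bit7=0)
  nb ..##.: next=#  (t=0,i=2, bit6=1)
  nb ..#.#: next=#  (t=0,i=10, bit5=1)
  nb ..#..: next=#  (t=4,i=3, bit4=1)
  nb ...##: next=.  (t=1,i=1, bit3=0)
  nb ...#.: next=.  (t=4,i=2, bit2=0)
  nb ....#: next=#  (t=1,i=0, bit1=1)
  nb .....: next=#  (t=2,i=3, bit0=1)
  bits 10010010010001111011100001110011 = 2454173811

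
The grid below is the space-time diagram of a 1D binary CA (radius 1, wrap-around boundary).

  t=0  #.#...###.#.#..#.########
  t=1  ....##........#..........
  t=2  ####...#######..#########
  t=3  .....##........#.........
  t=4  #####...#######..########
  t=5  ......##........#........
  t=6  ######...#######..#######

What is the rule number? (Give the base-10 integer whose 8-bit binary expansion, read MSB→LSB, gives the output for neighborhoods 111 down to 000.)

  [7] ### => .  t=0,i=7
  [6] ##. => .  t=0,i=0
  [5] #.# => .  t=0,i=1
  [4] #.. => .  t=0,i=3
  [3] .## => .  t=0,i=6
  [2] .#. => .  t=0,i=2
  [1] ..# => #  t=0,i=5
  [0] ... => #  t=0,i=4
  bits 00000011 = 3

3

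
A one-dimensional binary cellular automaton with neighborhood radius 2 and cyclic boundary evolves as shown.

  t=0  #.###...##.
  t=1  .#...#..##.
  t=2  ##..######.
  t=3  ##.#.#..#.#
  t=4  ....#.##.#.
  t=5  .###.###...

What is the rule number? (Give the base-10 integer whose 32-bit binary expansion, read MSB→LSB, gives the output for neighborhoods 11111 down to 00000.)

  [31] ##### => .  t=2,i=6
  [30] ####. => #  t=2,i=8
  [29] ###.# => .  t=2,i=9
  [28] ###.. => .  t=0,i=4
  [27] ##.## => #  t=2,i=10
  [26] ##.#. => .  t=0,i=10
  [25] ##..# => .  t=1,i=10
  [24] ##... => #  t=0,i=5
  [23] #.### => .  t=0,i=2
  [22] #.##. => #  t=2,i=0
  [21] #.#.# => .  t=0,i=0
  [20] #.#.. => .  t=3,i=5
  [19] #..## => #  t=1,i=7
  [18] #..#. => #  t=1,i=0
  [17] #...# => .  t=0,i=6
  [16] #.... => .  t=4,i=0
  [15] .#### => #  t=2,i=5
  [14] .###. => .  t=0,i=3
  [13] .##.# => #  t=0,i=9
  [12] .##.. => #  t=1,i=9
  [11] .#.## => #  t=0,i=1
  [10] .#.#. => #  t=3,i=4
  [9] .#..# => #  t=1,i=6
  [8] .#... => .  t=1,i=2
  [7] ..### => .  t=2,i=4
  [6] ..##. => #  t=0,i=8
  [5] ..#.# => .  t=3,i=8
  [4] ..#.. => #  t=1,i=1
  [3] ...## => .  t=0,i=7
  [2] ...#. => #  t=1,i=4
  [1] ....# => #  t=4,i=2
  [0] ..... => #  t=4,i=1
  bits 01001001010011001011111001010111 = 1229766231

1229766231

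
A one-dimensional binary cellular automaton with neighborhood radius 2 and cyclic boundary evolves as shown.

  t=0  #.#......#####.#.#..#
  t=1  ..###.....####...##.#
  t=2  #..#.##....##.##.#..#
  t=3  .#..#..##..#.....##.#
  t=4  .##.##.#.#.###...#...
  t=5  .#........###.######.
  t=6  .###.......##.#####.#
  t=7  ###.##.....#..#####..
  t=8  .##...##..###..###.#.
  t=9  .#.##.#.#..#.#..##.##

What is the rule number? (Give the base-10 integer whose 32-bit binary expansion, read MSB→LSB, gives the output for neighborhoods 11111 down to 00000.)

3818113876

  nb #####: next=#  (t=0,i=11, bit31=1)
  nb ####.: next=#  (t=0,i=12, bit30=1)
  nb ###.#: next=#  (t=0,i=13, bit29=1)
  nb ###..: next=.  (t=1,i=4, bit28=0)
  nb ##.##: next=.  (t=2,i=13, bit27=0)
  nb ##.#.: next=.  (t=0,i=1, bit26=0)
  nb ##..#: next=#  (t=2,i=1, bit25=1)
  nb ##...: next=#  (t=1,i=5, bit24=1)
  nb #.###: next=#  (t=4,i=11, bit23=1)
  nb #.##.: next=.  (t=2,i=5, bit22=0)
  nb #.#.#: next=.  (t=0,i=15, bit21=0)
  nb #.#..: next=#  (t=0,i=2, bit20=1)
  nb #..##: next=.  (t=0,i=19, bit19=0)
  nb #..#.: next=.  (t=2,i=2, bit18=0)
  nb #...#: next=#  (t=1,i=15, bit17=1)
  nb #....: next=#  (t=0,i=4, bit16=1)
  nb .####: next=#  (t=0,i=10, bit15=1)
  nb .###.: next=#  (t=1,i=3, bit14=1)
  nb .##.#: next=.  (t=0,i=0, bit13=0)
  nb .##..: next=.  (t=2,i=0, bit12=0)
  nb .#.##: next=#  (t=2,i=4, bit11=1)
  nb .#.#.: next=.  (t=0,i=16, bit10=0)
  nb .#..#: next=#  (t=0,i=18, bit9=1)
  nb .#...: next=#  (t=0,i=3, bit8=1)
  nb ..###: next=.  (t=0,i=9, bit7=0)
  nb ..##.: next=#  (t=0,i=20, bit6=1)
  nb ..#.#: next=.  (t=2,i=3, bit5=0)
  nb ..#..: next=#  (t=3,i=4, bit4=1)
  nb ...##: next=.  (t=0,i=8, bit3=0)
  nb ...#.: next=#  (t=4,i=16, bit2=1)
  nb ....#: next=.  (t=0,i=7, bit1=0)
  nb .....: next=.  (t=0,i=5, bit0=0)
  bits 11100011100100111100101101010100 = 3818113876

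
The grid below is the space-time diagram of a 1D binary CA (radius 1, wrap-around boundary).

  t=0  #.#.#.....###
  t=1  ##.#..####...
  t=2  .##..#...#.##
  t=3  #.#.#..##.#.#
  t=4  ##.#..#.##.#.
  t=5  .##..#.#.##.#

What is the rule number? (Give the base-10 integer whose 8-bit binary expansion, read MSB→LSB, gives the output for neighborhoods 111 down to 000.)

99

  [7] ### => .  t=0,i=11
  [6] ##. => #  t=0,i=0
  [5] #.# => #  t=0,i=1
  [4] #.. => .  t=0,i=5
  [3] .## => .  t=0,i=10
  [2] .#. => .  t=0,i=2
  [1] ..# => #  t=0,i=9
  [0] ... => #  t=0,i=6
  bits 01100011 = 99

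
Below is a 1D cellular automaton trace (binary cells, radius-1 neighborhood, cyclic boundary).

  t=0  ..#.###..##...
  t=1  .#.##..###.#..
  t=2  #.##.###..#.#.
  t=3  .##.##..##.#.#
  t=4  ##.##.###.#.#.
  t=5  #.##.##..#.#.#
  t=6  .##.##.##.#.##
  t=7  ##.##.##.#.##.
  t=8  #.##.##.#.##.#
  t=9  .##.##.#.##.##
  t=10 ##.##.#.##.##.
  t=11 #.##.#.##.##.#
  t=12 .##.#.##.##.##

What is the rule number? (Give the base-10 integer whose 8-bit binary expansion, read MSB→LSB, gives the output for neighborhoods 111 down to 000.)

  nb ###: next=.  (t=0,i=5, bit7=0)
  nb ##.: next=.  (t=0,i=6, bit6=0)
  nb #.#: next=#  (t=0,i=3, bit5=1)
  nb #..: next=#  (t=0,i=7, bit4=1)
  nb .##: next=#  (t=0,i=4, bit3=1)
  nb .#.: next=.  (t=0,i=2, bit2=0)
  nb ..#: next=#  (t=0,i=1, bit1=1)
  nb ...: next=.  (t=0,i=0, bit0=0)
  bits 00111010 = 58

58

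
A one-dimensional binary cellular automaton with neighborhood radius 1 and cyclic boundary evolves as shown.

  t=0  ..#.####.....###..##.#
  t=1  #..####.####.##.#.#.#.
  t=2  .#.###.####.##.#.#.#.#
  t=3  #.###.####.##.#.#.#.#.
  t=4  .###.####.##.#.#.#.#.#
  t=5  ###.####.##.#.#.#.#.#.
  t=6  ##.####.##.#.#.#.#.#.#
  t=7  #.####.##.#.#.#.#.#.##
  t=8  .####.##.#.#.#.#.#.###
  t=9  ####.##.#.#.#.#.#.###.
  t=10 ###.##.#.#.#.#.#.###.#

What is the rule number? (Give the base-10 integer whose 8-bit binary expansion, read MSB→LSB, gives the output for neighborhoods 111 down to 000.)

185

  nb ###: next=#  (t=0,i=5, bit7=1)
  nb ##.: next=.  (t=0,i=7, bit6=0)
  nb #.#: next=#  (t=0,i=3, bit5=1)
  nb #..: next=#  (t=0,i=0, bit4=1)
  nb .##: next=#  (t=0,i=4, bit3=1)
  nb .#.: next=.  (t=0,i=2, bit2=0)
  nb ..#: next=.  (t=0,i=1, bit1=0)
  nb ...: next=#  (t=0,i=9, bit0=1)
  bits 10111001 = 185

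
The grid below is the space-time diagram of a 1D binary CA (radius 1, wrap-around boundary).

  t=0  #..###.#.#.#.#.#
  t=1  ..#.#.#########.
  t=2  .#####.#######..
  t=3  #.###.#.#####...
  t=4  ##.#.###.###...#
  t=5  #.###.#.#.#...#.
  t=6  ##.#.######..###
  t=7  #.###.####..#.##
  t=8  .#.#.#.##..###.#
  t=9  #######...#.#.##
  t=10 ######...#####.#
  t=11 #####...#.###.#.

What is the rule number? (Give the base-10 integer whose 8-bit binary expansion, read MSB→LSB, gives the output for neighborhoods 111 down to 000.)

166

  nb ###: next=#  (t=0,i=4, bit7=1)
  nb ##.: next=.  (t=0,i=0, bit6=0)
  nb #.#: next=#  (t=0,i=6, bit5=1)
  nb #..: next=.  (t=0,i=1, bit4=0)
  nb .##: next=.  (t=0,i=3, bit3=0)
  nb .#.: next=#  (t=0,i=7, bit2=1)
  nb ..#: next=#  (t=0,i=2, bit1=1)
  nb ...: next=.  (t=1,i=0, bit0=0)
  bits 10100110 = 166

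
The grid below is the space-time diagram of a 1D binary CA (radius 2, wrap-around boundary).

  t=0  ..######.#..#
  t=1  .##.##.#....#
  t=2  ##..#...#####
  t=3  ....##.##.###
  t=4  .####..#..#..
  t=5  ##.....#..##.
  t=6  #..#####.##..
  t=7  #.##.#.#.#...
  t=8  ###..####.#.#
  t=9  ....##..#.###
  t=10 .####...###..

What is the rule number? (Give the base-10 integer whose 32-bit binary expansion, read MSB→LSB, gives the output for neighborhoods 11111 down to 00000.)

  #####|#  b31=1 t=0,i=4
  ####.|.  b30=0 t=0,i=6
  ###.#|#  b29=1 t=0,i=7
  ###..|.  b28=0 t=2,i=1
  ##.##|.  b27=0 t=1,i=3
  ##.#.|.  b26=0 t=0,i=8
  ##..#|.  b25=0 t=2,i=2
  ##...|.  b24=0 t=3,i=0
  #.###|#  b23=1 t=3,i=10
  #.##.|#  b22=1 t=1,i=1
  #.#.#|#  b21=1 t=7,i=5
  #.#..|.  b20=0 t=0,i=9
  #..##|#  b19=1 t=0,i=1
  #..#.|.  b18=0 t=0,i=11
  #...#|.  b17=0 t=2,i=6
  #....|#  b16=1 t=1,i=9
  .####|.  b15=0 t=0,i=3
  .###.|.  b14=0 t=3,i=11
  .##.#|.  b13=0 t=1,i=2
  .##..|.  b12=0 t=5,i=1
  .#.##|#  b11=1 t=1,i=0
  .#.#.|#  b10=1 t=7,i=6
  .#..#|.  b9=0 t=0,i=0
  .#...|#  b8=1 t=1,i=8
  ..###|#  b7=1 t=0,i=2
  ..##.|#  b6=1 t=3,i=4
  ..#.#|#  b5=1 t=1,i=12
  ..#..|#  b4=1 t=0,i=12
  ...##|#  b3=1 t=2,i=7
  ...#.|#  b2=1 t=1,i=11
  ....#|#  b1=1 t=1,i=10
  .....|#  b0=1 t=5,i=4
  bits 10100000111010010000110111111111 = 2699628031

2699628031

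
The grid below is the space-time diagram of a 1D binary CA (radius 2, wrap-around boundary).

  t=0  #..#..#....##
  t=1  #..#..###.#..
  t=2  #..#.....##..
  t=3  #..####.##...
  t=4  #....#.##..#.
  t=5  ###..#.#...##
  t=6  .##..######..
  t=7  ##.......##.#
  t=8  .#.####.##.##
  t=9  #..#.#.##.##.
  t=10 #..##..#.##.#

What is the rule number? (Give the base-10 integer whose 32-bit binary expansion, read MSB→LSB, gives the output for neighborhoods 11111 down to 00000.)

  nb #####: next=.  (t=5,i=0, bit31=0)
  nb ####.: next=#  (t=3,i=5, bit30=1)
  nb ###.#: next=.  (t=1,i=8, bit29=0)
  nb ###..: next=#  (t=0,i=0, bit28=1)
  nb ##.##: next=#  (t=3,i=7, bit27=1)
  nb ##.#.: next=#  (t=1,i=9, bit26=1)
  nb ##..#: next=.  (t=0,i=1, bit25=0)
  nb ##...: next=.  (t=3,i=10, bit24=0)
  nb #.###: next=#  (t=7,i=12, bit23=1)
  nb #.##.: next=#  (t=3,i=8, bit22=1)
  nb #.#.#: next=.  (t=8,i=1, bit21=0)
  nb #.#..: next=#  (t=1,i=10, bit20=1)
  nb #..##: next=.  (t=1,i=5, bit19=0)
  nb #..#.: next=.  (t=0,i=2, bit18=0)
  nb #...#: next=#  (t=3,i=11, bit17=1)
  nb #....: next=#  (t=0,i=8, bit16=1)
  nb .####: next=.  (t=3,i=4, bit15=0)
  nb .###.: next=.  (t=0,i=12, bit14=0)
  nb .##.#: next=.  (t=7,i=10, bit13=0)
  nb .##..: next=.  (t=2,i=10, bit12=0)
  nb .#.##: next=.  (t=4,i=6, bit11=0)
  nb .#.#.: next=#  (t=4,i=12, bit10=1)
  nb .#..#: next=.  (t=0,i=4, bit9=0)
  nb .#...: next=#  (t=0,i=7, bit8=1)
  nb ..###: next=.  (t=0,i=11, bit7=0)
  nb ..##.: next=#  (t=2,i=9, bit6=1)
  nb ..#.#: next=#  (t=4,i=5, bit5=1)
  nb ..#..: next=#  (t=0,i=3, bit4=1)
  nb ...##: next=#  (t=0,i=10, bit3=1)
  nb ...#.: next=.  (t=3,i=12, bit2=0)
  nb ....#: next=.  (t=0,i=9, bit1=0)
  nb .....: next=#  (t=2,i=6, bit0=1)
  bits 01011100110100110000010101111001 = 1557333369

1557333369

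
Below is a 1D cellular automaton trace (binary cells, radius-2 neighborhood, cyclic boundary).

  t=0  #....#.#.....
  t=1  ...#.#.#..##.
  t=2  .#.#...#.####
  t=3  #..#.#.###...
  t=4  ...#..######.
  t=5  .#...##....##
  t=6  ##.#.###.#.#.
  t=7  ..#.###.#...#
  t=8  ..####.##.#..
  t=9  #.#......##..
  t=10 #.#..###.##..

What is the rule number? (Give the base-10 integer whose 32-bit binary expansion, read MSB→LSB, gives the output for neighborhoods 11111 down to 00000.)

  [31] ##### => .  t=4,i=8
  [30] ####. => .  t=2,i=11
  [29] ###.# => .  t=2,i=12
  [28] ###.. => #  t=3,i=9
  [27] ##.## => .  t=8,i=6
  [26] ##.#. => #  t=2,i=0
  [25] ##..# => .  t=9,i=11
  [24] ##... => #  t=1,i=12
  [23] #.### => #  t=2,i=9
  [22] #.##. => .  t=6,i=0
  [21] #.#.# => .  t=1,i=5
  [20] #.#.. => #  t=0,i=7
  [19] #..## => #  t=1,i=9
  [18] #..#. => .  t=3,i=2
  [17] #...# => #  t=2,i=5
  [16] #.... => .  t=0,i=2
  [15] .#### => .  t=2,i=10
  [14] .###. => #  t=3,i=8
  [13] .##.# => .  t=5,i=12
  [12] .##.. => #  t=1,i=11
  [11] .#.## => #  t=2,i=8
  [10] .#.#. => .  t=0,i=6
  [9] .#..# => .  t=1,i=8
  [8] .#... => .  t=0,i=1
  [7] ..### => #  t=4,i=6
  [6] ..##. => #  t=1,i=10
  [5] ..#.# => #  t=0,i=5
  [4] ..#.. => .  t=0,i=0
  [3] ...## => .  t=5,i=4
  [2] ...#. => .  t=0,i=4
  [1] ....# => #  t=0,i=3
  [0] ..... => #  t=0,i=10
  bits 00010101100110100101100011100011 = 362436835

362436835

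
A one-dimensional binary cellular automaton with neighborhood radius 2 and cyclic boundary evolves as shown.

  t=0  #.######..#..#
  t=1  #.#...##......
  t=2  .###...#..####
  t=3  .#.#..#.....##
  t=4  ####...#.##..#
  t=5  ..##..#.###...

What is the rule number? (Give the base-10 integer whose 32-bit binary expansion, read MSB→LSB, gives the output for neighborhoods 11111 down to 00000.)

  [31] ##### => .  t=0,i=4
  [30] ####. => #  t=0,i=6
  [29] ###.# => #  t=2,i=13
  [28] ###.. => #  t=0,i=7
  [27] ##.## => .  t=0,i=1
  [26] ##.#. => #  t=3,i=0
  [25] ##..# => .  t=0,i=8
  [24] ##... => .  t=1,i=8
  [23] #.### => #  t=0,i=2
  [22] #.##. => #  t=4,i=9
  [21] #.#.# => #  t=3,i=1
  [20] #.#.. => #  t=1,i=2
  [19] #..## => .  t=0,i=12
  [18] #..#. => .  t=0,i=9
  [17] #...# => .  t=1,i=4
  [16] #.... => .  t=1,i=9
  [15] .#### => .  t=0,i=3
  [14] .###. => .  t=2,i=2
  [13] .##.# => #  t=0,i=0
  [12] .##.. => #  t=1,i=7
  [11] .#.## => #  t=4,i=8
  [10] .#.#. => #  t=1,i=1
  [9] .#..# => .  t=0,i=11
  [8] .#... => #  t=1,i=3
  [7] ..### => .  t=2,i=10
  [6] ..##. => .  t=0,i=13
  [5] ..#.# => .  t=1,i=0
  [4] ..#.. => .  t=0,i=10
  [3] ...## => .  t=1,i=5
  [2] ...#. => #  t=1,i=13
  [1] ....# => #  t=1,i=12
  [0] ..... => #  t=1,i=10
  bits 01110100111100000011110100000111 = 1961901319

1961901319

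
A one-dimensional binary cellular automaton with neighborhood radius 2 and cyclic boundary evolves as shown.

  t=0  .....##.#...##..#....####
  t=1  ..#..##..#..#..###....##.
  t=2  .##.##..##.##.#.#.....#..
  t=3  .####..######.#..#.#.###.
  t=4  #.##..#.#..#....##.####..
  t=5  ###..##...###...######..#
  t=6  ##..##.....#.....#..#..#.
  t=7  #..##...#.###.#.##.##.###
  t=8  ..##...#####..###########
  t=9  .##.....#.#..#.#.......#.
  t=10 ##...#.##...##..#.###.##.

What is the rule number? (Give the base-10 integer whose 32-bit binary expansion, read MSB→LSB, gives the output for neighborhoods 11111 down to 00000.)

  #####|.  b31=0 t=3,i=9
  ####.|#  b30=1 t=0,i=23
  ###.#|.  b29=0 t=3,i=12
  ###..|.  b28=0 t=0,i=24
  ##.##|#  b27=1 t=2,i=3
  ##.#.|.  b26=0 t=0,i=7
  ##..#|.  b25=0 t=0,i=14
  ##...|.  b24=0 t=0,i=0
  #.###|#  b23=1 t=3,i=21
  #.##.|#  b22=1 t=2,i=4
  #.#.#|#  b21=1 t=2,i=14
  #.#..|.  b20=0 t=0,i=8
  #..##|#  b19=1 t=1,i=4
  #..#.|#  b18=1 t=0,i=15
  #...#|.  b17=0 t=0,i=10
  #....|.  b16=0 t=0,i=1
  .####|#  b15=1 t=0,i=22
  .###.|#  b14=1 t=1,i=16
  .##.#|#  b13=1 t=0,i=6
  .##..|.  b12=0 t=0,i=13
  .#.##|#  b11=1 t=3,i=20
  .#.#.|.  b10=0 t=2,i=15
  .#..#|.  b9=0 t=1,i=3
  .#...|#  b8=1 t=0,i=9
  ..###|.  b7=0 t=0,i=21
  ..##.|#  b6=1 t=0,i=5
  ..#.#|#  b5=1 t=3,i=17
  ..#..|#  b4=1 t=0,i=16
  ...##|.  b3=0 t=0,i=4
  ...#.|#  b2=1 t=1,i=1
  ....#|.  b1=0 t=0,i=3
  .....|#  b0=1 t=0,i=2
  bits 01001000111011001110100101110101 = 1223485813

1223485813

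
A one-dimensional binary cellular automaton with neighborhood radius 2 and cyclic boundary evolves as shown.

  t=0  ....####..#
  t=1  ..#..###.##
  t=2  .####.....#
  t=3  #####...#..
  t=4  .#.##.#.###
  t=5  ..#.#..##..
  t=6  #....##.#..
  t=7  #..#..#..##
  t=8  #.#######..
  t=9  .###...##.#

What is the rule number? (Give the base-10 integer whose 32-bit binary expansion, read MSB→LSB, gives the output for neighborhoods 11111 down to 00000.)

1351531026

  [31] ##### => .  t=3,i=2
  [30] ####. => #  t=0,i=6
  [29] ###.# => .  t=1,i=7
  [28] ###.. => #  t=0,i=7
  [27] ##.## => .  t=1,i=8
  [26] ##.#. => .  t=4,i=0
  [25] ##..# => .  t=0,i=8
  [24] ##... => .  t=2,i=5
  [23] #.### => #  t=2,i=1
  [22] #.##. => .  t=1,i=9
  [21] #.#.# => .  t=4,i=1
  [20] #.#.. => .  t=5,i=4
  [19] #..## => #  t=1,i=4
  [18] #..#. => #  t=0,i=9
  [17] #...# => #  t=3,i=6
  [16] #.... => .  t=0,i=1
  [15] .#### => #  t=0,i=5
  [14] .###. => .  t=1,i=6
  [13] .##.# => #  t=4,i=4
  [12] .##.. => #  t=1,i=10
  [11] .#.## => #  t=2,i=0
  [10] .#.#. => .  t=5,i=3
  [9] .#..# => #  t=1,i=3
  [8] .#... => .  t=0,i=0
  [7] ..### => .  t=0,i=4
  [6] ..##. => .  t=5,i=7
  [5] ..#.# => .  t=2,i=10
  [4] ..#.. => #  t=0,i=10
  [3] ...## => .  t=0,i=3
  [2] ...#. => .  t=2,i=9
  [1] ....# => #  t=0,i=2
  [0] ..... => .  t=2,i=7
  bits 01010000100011101011101000010010 = 1351531026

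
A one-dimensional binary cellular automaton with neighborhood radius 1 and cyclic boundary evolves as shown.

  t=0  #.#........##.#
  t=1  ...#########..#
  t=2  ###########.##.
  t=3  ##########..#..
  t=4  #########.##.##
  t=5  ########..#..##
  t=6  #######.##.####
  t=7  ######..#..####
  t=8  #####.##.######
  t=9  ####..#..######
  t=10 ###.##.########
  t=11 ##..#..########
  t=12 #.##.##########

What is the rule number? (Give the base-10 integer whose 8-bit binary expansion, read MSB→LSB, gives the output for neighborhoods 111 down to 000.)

155

  [7] ### => #  t=1,i=4
  [6] ##. => .  t=0,i=0
  [5] #.# => .  t=0,i=1
  [4] #.. => #  t=0,i=3
  [3] .## => #  t=0,i=11
  [2] .#. => .  t=0,i=2
  [1] ..# => #  t=0,i=10
  [0] ... => #  t=0,i=4
  bits 10011011 = 155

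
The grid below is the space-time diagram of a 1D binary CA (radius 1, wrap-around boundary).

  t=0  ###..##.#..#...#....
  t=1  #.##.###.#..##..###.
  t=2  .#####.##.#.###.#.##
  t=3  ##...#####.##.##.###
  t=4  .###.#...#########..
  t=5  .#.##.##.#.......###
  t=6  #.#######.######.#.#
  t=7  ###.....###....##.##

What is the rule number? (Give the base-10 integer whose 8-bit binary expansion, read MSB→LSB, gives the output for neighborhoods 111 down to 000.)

121

  [7] ### => .  t=0,i=1
  [6] ##. => #  t=0,i=2
  [5] #.# => #  t=0,i=7
  [4] #.. => #  t=0,i=3
  [3] .## => #  t=0,i=0
  [2] .#. => .  t=0,i=8
  [1] ..# => .  t=0,i=4
  [0] ... => #  t=0,i=13
  bits 01111001 = 121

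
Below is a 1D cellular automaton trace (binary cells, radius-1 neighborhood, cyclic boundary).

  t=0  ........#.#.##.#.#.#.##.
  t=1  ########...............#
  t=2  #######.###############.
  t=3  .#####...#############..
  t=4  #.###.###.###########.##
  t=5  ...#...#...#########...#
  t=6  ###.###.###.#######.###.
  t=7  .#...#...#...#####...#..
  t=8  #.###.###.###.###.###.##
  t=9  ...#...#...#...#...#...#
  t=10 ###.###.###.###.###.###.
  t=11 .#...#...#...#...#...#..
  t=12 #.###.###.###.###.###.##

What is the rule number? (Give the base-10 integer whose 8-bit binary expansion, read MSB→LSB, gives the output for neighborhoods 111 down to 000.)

  ### -> #   bit 7 = 1  t=1,i=0
  ##. -> .   bit 6 = 0  t=0,i=13
  #.# -> .   bit 5 = 0  t=0,i=9
  #.. -> #   bit 4 = 1  t=0,i=23
  .## -> .   bit 3 = 0  t=0,i=12
  .#. -> .   bit 2 = 0  t=0,i=8
  ..# -> #   bit 1 = 1  t=0,i=7
  ... -> #   bit 0 = 1  t=0,i=0
  bits 10010011 = 147

147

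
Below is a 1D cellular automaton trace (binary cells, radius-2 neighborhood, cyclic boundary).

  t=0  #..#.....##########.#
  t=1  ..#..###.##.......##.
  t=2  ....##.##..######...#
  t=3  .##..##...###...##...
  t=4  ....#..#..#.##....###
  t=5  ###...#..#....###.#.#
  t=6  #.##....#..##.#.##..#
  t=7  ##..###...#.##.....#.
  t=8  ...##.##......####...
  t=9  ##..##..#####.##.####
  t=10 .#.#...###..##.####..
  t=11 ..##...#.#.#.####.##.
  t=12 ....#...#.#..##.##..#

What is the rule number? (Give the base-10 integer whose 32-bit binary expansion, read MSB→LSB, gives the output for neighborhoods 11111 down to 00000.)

  #####|.  b31=0 t=0,i=11
  ####.|.  b30=0 t=0,i=17
  ###.#|#  b29=1 t=0,i=18
  ###..|#  b28=1 t=2,i=16
  ##.##|#  b27=1 t=0,i=19
  ##.#.|#  b26=1 t=5,i=17
  ##..#|.  b25=0 t=0,i=1
  ##...|#  b24=1 t=1,i=11
  #.###|#  b23=1 t=5,i=20
  #.##.|.  b22=0 t=0,i=20
  #.#.#|.  b21=0 t=5,i=18
  #.#..|#  b20=1 t=10,i=3
  #..##|#  b19=1 t=1,i=4
  #..#.|#  b18=1 t=0,i=2
  #...#|.  b17=0 t=1,i=0
  #....|#  b16=1 t=0,i=5
  .####|#  b15=1 t=0,i=10
  .###.|.  b14=0 t=1,i=6
  .##.#|#  b13=1 t=2,i=5
  .##..|.  b12=0 t=0,i=0
  .#.##|.  b11=0 t=4,i=11
  .#.#.|#  b10=1 t=10,i=2
  .#..#|.  b9=0 t=1,i=3
  .#...|.  b8=0 t=0,i=4
  ..###|#  b7=1 t=0,i=9
  ..##.|.  b6=0 t=1,i=18
  ..#.#|.  b5=0 t=4,i=10
  ..#..|.  b4=0 t=0,i=3
  ...##|.  b3=0 t=0,i=8
  ...#.|.  b2=0 t=1,i=1
  ....#|#  b1=1 t=0,i=7
  .....|#  b0=1 t=0,i=6
  bits 00111101100111011010010010000011 = 1033741443

1033741443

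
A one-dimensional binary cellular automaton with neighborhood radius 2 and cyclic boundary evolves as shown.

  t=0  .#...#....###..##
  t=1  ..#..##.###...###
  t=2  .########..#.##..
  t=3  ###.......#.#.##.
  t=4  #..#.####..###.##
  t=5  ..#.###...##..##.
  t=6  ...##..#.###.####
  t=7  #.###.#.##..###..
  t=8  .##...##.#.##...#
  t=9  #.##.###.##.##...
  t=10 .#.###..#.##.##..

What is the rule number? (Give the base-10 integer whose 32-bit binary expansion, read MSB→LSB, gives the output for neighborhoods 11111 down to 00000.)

162316251

  ##### -> .   bit 31 = 0  t=2,i=3
  ####. -> .   bit 30 = 0  t=2,i=7
  ###.# -> .   bit 29 = 0  t=4,i=13
  ###.. -> .   bit 28 = 0  t=0,i=12
  ##.## -> #   bit 27 = 1  t=1,i=7
  ##.#. -> .   bit 26 = 0  t=0,i=0
  ##..# -> .   bit 25 = 0  t=0,i=13
  ##... -> #   bit 24 = 1  t=1,i=11
  #.### -> #   bit 23 = 1  t=1,i=8
  #.##. -> .   bit 22 = 0  t=2,i=13
  #.#.# -> #   bit 21 = 1  t=3,i=12
  #.#.. -> .   bit 20 = 0  t=0,i=1
  #..## -> #   bit 19 = 1  t=0,i=14
  #..#. -> #   bit 18 = 1  t=1,i=1
  #...# -> .   bit 17 = 0  t=0,i=3
  #.... -> .   bit 16 = 0  t=0,i=7
  .#### -> #   bit 15 = 1  t=2,i=2
  .###. -> .   bit 14 = 0  t=0,i=11
  .##.# -> #   bit 13 = 1  t=0,i=16
  .##.. -> #   bit 12 = 1  t=2,i=14
  .#.## -> #   bit 11 = 1  t=2,i=12
  .#.#. -> #   bit 10 = 1  t=3,i=11
  .#..# -> #   bit 9 = 1  t=1,i=3
  .#... -> #   bit 8 = 1  t=0,i=2
  ..### -> #   bit 7 = 1  t=0,i=10
  ..##. -> #   bit 6 = 1  t=0,i=15
  ..#.# -> .   bit 5 = 0  t=2,i=11
  ..#.. -> #   bit 4 = 1  t=0,i=5
  ...## -> #   bit 3 = 1  t=0,i=9
  ...#. -> .   bit 2 = 0  t=0,i=4
  ....# -> #   bit 1 = 1  t=0,i=8
  ..... -> #   bit 0 = 1  t=3,i=5
  bits 00001001101011001011111111011011 = 162316251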